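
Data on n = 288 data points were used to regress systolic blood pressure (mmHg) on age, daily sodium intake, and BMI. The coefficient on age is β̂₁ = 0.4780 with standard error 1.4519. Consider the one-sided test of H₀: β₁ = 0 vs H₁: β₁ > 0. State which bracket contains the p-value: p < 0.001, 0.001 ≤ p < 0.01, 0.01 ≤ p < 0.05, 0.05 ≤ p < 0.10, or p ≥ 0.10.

t = 0.4780 / 1.4519 = 0.329.
df = n − k − 1 = 288 − 3 − 1 = 284.
One-sided p = P(T_{284} > t) ≈ 0.3711.
So p ≥ 0.10.

p ≥ 0.10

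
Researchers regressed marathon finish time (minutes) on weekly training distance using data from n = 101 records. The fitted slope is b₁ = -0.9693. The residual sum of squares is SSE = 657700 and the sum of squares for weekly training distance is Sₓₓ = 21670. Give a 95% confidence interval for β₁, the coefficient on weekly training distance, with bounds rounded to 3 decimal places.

MSE = SSE/(n − 2) = 657700/99 = 6643.43.
SE(b₁) = √(MSE/Sₓₓ) = √(6643.43/21670) = 0.55369.
df = n − 2 = 99.
t* = t_{0.025, 99} = 1.984217.
Margin = t* × SE = 1.984217 × 0.55369 = 1.09864.
CI: -0.9693 ± 1.09864 → (-2.068, 0.129).
With 95% confidence, each one-unit increase in weekly training distance is associated with a change of between -2.068 and 0.129 minutes in marathon finish time.

(-2.068, 0.129)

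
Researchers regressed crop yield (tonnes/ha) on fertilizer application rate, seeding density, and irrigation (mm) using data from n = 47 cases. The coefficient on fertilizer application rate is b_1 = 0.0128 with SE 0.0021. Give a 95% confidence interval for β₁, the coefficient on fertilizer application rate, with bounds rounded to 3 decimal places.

(0.009, 0.017)

df = n − k − 1 = 47 − 3 − 1 = 43.
t* = t_{0.025, 43} = 2.016692.
Margin = t* × SE = 2.016692 × 0.0021 = 0.00424.
CI: 0.0128 ± 0.00424 → (0.009, 0.017).
With 95% confidence, each one-unit increase in fertilizer application rate is associated with a change of between 0.009 and 0.017 tonnes/ha in crop yield, holding the other predictors fixed.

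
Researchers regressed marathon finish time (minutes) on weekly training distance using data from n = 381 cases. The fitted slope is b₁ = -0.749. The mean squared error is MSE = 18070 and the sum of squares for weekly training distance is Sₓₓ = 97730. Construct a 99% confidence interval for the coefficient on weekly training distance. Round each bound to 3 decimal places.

(-1.862, 0.364)

SE(b₁) = √(MSE/Sₓₓ) = √(18070/97730) = 0.429997.
df = n − 2 = 379.
t* = t_{0.005, 379} = 2.588863.
Margin = t* × SE = 2.588863 × 0.429997 = 1.11320.
CI: -0.749 ± 1.11320 → (-1.862, 0.364).
With 99% confidence, each one-unit increase in weekly training distance is associated with a change of between -1.862 and 0.364 minutes in marathon finish time.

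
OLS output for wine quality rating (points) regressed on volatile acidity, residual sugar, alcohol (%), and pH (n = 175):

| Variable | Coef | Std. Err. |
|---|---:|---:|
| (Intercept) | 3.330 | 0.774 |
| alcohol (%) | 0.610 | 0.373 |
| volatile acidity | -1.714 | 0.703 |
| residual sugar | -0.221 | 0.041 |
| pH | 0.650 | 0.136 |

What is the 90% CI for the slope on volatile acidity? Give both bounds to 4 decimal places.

Read off: b = -1.714, SE = 0.703 for volatile acidity.
df = n − k − 1 = 175 − 4 − 1 = 170.
t* = t_{0.05, 170} = 1.653866.
Margin = t* × SE = 1.653866 × 0.703 = 1.162668.
CI: -1.714 ± 1.162668 → (-2.8767, -0.5513).

(-2.8767, -0.5513)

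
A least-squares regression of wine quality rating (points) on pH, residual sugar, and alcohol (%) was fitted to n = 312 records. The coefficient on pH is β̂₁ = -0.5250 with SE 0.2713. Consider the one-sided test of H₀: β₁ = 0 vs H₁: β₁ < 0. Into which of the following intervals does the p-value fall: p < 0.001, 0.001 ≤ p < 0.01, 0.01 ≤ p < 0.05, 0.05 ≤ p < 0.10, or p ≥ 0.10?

0.01 ≤ p < 0.05

t = -0.5250 / 0.2713 = -1.935.
df = n − k − 1 = 312 − 3 − 1 = 308.
One-sided p = P(T_{308} < t) ≈ 0.0269.
So 0.01 ≤ p < 0.05.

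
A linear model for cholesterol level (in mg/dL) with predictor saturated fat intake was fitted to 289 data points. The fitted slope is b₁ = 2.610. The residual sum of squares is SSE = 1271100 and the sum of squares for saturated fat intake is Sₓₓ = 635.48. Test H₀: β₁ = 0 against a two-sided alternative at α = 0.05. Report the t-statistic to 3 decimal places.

MSE = SSE/(n − 2) = 1271100/287 = 4428.92.
SE(b₁) = √(MSE/Sₓₓ) = √(4428.92/635.48) = 2.63996.
t = 2.610 / 2.63996 = 0.989.
df = n − 2 = 287.
Two-sided p ≈ 0.3237, which is ≥ 0.05, so fail to reject H₀.
The data do not give significant evidence of an association between saturated fat intake and cholesterol level.

t = 0.989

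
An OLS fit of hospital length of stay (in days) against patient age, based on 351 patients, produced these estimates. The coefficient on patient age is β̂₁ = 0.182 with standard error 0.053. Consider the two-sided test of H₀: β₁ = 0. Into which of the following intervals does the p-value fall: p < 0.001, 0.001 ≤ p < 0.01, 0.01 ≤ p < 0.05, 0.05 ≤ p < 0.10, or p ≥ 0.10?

t = 0.182 / 0.053 = 3.434.
df = n − 2 = 351 − 2 = 349.
Two-sided p = 2·P(T_{349} > |t|) ≈ 0.0007.
So p < 0.001.

p < 0.001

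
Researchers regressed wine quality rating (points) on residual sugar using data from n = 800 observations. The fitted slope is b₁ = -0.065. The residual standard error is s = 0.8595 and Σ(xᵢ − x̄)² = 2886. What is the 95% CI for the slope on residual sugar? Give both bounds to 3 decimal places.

SE(b₁) = s/√Sₓₓ = 0.8595/√2886 = 0.0159992.
df = n − 2 = 798.
t* = t_{0.025, 798} = 1.962941.
Margin = t* × SE = 1.962941 × 0.0159992 = 0.03141.
CI: -0.065 ± 0.03141 → (-0.096, -0.034).
With 95% confidence, each one-unit increase in residual sugar is associated with a change of between -0.096 and -0.034 points in wine quality rating.

(-0.096, -0.034)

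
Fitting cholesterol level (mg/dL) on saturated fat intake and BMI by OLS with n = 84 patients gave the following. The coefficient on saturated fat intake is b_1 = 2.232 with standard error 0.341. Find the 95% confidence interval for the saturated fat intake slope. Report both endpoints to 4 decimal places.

(1.5535, 2.9105)

df = n − k − 1 = 84 − 2 − 1 = 81.
t* = t_{0.025, 81} = 1.989686.
Margin = t* × SE = 1.989686 × 0.341 = 0.678483.
CI: 2.232 ± 0.678483 → (1.5535, 2.9105).
With 95% confidence, each one-unit increase in saturated fat intake is associated with a change of between 1.5535 and 2.9105 mg/dL in cholesterol level, holding the other predictors fixed.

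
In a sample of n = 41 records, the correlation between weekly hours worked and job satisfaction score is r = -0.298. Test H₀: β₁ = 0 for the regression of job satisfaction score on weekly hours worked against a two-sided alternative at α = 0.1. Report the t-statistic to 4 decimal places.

t = r·√(n − 2)/√(1 − r²) = -0.298·√39/√0.911196 = -1.9496.
df = n − 2 = 39.
Two-sided p ≈ 0.0584, which is < 0.1, so reject H₀.
There is evidence of a linear association between weekly hours worked and job satisfaction score.

t = -1.9496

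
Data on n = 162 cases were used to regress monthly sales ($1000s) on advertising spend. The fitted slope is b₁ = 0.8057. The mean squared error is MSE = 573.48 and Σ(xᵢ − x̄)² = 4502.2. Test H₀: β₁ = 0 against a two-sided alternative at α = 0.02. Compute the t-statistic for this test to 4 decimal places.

SE(b₁) = √(MSE/Sₓₓ) = √(573.48/4502.2) = 0.3569.
t = 0.8057 / 0.3569 = 2.2575.
df = n − 2 = 160.
Two-sided p ≈ 0.0253, which is ≥ 0.02, so fail to reject H₀.
The data do not give significant evidence of an association between advertising spend and monthly sales.

t = 2.2575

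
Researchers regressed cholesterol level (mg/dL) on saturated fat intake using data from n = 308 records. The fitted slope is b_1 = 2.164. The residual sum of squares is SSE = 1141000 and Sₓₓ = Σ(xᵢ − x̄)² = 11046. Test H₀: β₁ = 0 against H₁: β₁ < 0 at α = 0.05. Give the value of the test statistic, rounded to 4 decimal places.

MSE = SSE/(n − 2) = 1141000/306 = 3728.76.
SE(b_1) = √(MSE/Sₓₓ) = √(3728.76/11046) = 0.581005.
t = 2.164 / 0.581005 = 3.7246.
df = n − 2 = 306.
One-sided p ≈ 0.9999, which is ≥ 0.05, so fail to reject H₀.
The data do not give significant evidence that the true slope on saturated fat intake is negative.

t = 3.7246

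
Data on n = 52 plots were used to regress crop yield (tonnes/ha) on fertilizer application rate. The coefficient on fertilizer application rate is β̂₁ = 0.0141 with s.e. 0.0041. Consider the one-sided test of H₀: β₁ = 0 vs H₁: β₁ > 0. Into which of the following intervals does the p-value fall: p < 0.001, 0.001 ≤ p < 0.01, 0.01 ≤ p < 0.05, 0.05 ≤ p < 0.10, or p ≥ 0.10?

p < 0.001

t = 0.0141 / 0.0041 = 3.439.
df = n − 2 = 52 − 2 = 50.
One-sided p = P(T_{50} > t) ≈ 0.0006.
So p < 0.001.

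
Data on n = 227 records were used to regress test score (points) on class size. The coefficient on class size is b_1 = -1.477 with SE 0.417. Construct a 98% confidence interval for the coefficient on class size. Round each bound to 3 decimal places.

(-2.454, -0.500)

df = n − 2 = 227 − 2 = 225.
t* = t_{0.01, 225} = 2.343035.
Margin = t* × SE = 2.343035 × 0.417 = 0.97705.
CI: -1.477 ± 0.97705 → (-2.454, -0.500).
With 98% confidence, each one-unit increase in class size is associated with a change of between -2.454 and -0.500 points in test score.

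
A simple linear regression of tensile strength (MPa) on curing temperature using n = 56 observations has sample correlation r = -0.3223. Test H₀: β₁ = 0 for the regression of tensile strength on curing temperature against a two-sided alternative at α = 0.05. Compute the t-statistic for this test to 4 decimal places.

t = r·√(n − 2)/√(1 − r²) = -0.3223·√54/√0.896123 = -2.5019.
df = n − 2 = 54.
Two-sided p ≈ 0.0154, which is < 0.05, so reject H₀.
There is evidence of a linear association between curing temperature and tensile strength.

t = -2.5019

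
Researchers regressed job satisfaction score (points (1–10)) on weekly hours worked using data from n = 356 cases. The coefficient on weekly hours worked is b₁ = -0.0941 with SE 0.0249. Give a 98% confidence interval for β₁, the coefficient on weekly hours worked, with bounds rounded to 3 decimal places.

df = n − 2 = 356 − 2 = 354.
t* = t_{0.01, 354} = 2.336928.
Margin = t* × SE = 2.336928 × 0.0249 = 0.05819.
CI: -0.0941 ± 0.05819 → (-0.152, -0.036).
With 98% confidence, each one-unit increase in weekly hours worked is associated with a change of between -0.152 and -0.036 points (1–10) in job satisfaction score.

(-0.152, -0.036)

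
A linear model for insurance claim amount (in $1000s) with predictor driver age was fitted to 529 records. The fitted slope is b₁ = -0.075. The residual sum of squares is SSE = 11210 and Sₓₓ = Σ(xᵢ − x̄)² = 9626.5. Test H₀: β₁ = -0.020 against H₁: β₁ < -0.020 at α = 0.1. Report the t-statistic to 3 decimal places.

t = -1.170

MSE = SSE/(n − 2) = 11210/527 = 21.2713.
SE(b₁) = √(MSE/Sₓₓ) = √(21.2713/9626.5) = 0.0470071.
t = (-0.075 − (-0.020)) / 0.0470071 = -1.170.
df = n − 2 = 527.
One-sided p ≈ 0.1213, which is ≥ 0.1, so fail to reject H₀.
The data do not give significant evidence that the true slope on driver age is below -0.020 $1000s per unit.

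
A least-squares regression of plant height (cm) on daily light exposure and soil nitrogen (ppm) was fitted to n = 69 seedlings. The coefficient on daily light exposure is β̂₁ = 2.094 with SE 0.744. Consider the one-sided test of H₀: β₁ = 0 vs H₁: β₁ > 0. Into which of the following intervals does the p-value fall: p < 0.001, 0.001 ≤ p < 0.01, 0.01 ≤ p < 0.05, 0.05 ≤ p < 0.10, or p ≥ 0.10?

0.001 ≤ p < 0.01

t = 2.094 / 0.744 = 2.815.
df = n − k − 1 = 69 − 2 − 1 = 66.
One-sided p = P(T_{66} > t) ≈ 0.0032.
So 0.001 ≤ p < 0.01.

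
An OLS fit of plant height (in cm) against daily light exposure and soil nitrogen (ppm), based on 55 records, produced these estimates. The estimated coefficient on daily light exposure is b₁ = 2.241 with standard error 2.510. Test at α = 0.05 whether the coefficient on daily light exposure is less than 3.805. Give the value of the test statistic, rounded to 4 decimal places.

H₀: β₁ = 3.805 vs H₁: β₁ < 3.805.
t = (b₁ − β₁⁰)/SE = (2.241 − 3.805) / 2.510 = -0.6231.
df = n − k − 1 = 55 − 2 − 1 = 52.
One-sided p ≈ 0.2680, which is ≥ 0.05, so fail to reject H₀.
The data do not give significant evidence that the true slope on daily light exposure is below 3.805 cm per unit, holding the other predictors fixed.

t = -0.6231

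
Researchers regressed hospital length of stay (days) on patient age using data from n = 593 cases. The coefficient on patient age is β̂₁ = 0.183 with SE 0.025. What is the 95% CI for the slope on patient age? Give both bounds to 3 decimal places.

df = n − 2 = 593 − 2 = 591.
t* = t_{0.025, 591} = 1.963986.
Margin = t* × SE = 1.963986 × 0.025 = 0.04910.
CI: 0.183 ± 0.04910 → (0.134, 0.232).
With 95% confidence, each one-unit increase in patient age is associated with a change of between 0.134 and 0.232 days in hospital length of stay.

(0.134, 0.232)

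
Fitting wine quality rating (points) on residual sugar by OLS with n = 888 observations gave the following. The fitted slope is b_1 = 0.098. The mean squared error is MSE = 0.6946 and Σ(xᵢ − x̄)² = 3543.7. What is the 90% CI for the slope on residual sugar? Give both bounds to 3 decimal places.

(0.075, 0.121)

SE(b_1) = √(MSE/Sₓₓ) = √(0.6946/3543.7) = 0.0140004.
df = n − 2 = 886.
t* = t_{0.05, 886} = 1.646575.
Margin = t* × SE = 1.646575 × 0.0140004 = 0.02305.
CI: 0.098 ± 0.02305 → (0.075, 0.121).
With 90% confidence, each one-unit increase in residual sugar is associated with a change of between 0.075 and 0.121 points in wine quality rating.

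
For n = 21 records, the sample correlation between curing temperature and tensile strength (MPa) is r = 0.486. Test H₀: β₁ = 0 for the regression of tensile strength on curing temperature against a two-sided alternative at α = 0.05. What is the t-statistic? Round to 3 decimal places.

t = r·√(n − 2)/√(1 − r²) = 0.486·√19/√0.763804 = 2.424.
df = n − 2 = 19.
Two-sided p ≈ 0.0255, which is < 0.05, so reject H₀.
There is evidence of a linear association between curing temperature and tensile strength.

t = 2.424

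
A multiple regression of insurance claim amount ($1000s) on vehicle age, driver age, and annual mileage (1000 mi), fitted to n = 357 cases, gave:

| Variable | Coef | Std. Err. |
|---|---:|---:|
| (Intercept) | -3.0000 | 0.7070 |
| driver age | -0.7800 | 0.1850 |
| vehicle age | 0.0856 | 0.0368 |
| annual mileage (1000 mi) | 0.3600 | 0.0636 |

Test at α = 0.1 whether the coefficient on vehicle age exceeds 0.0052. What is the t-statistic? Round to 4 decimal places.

t = 2.1848

Read off: b = 0.0856, SE = 0.0368 for vehicle age.
H₀: β₁ = 0.0052 vs H₁: β₁ > 0.0052.
t = (0.0856 − 0.0052) / 0.0368 = 2.1848.
df = n − k − 1 = 357 − 3 − 1 = 353.
One-sided p ≈ 0.0148, which is < 0.1, so reject H₀.
There is evidence that the true slope on vehicle age exceeds 0.0052 $1000s per unit, holding the other predictors fixed.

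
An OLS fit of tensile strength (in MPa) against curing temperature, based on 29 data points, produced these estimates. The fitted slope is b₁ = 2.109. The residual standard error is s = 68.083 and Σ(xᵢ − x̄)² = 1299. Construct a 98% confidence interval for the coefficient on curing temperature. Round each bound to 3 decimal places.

(-2.562, 6.780)

SE(b₁) = s/√Sₓₓ = 68.083/√1299 = 1.88901.
df = n − 2 = 27.
t* = t_{0.01, 27} = 2.47266.
Margin = t* × SE = 2.47266 × 1.88901 = 4.67088.
CI: 2.109 ± 4.67088 → (-2.562, 6.780).
With 98% confidence, each one-unit increase in curing temperature is associated with a change of between -2.562 and 6.780 MPa in tensile strength.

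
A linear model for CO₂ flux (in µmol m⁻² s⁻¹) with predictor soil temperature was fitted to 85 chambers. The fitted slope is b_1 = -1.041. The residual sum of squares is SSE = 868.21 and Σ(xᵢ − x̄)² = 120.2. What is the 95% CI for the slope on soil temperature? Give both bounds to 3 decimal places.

MSE = SSE/(n − 2) = 868.21/83 = 10.4604.
SE(b_1) = √(MSE/Sₓₓ) = √(10.4604/120.2) = 0.294999.
df = n − 2 = 83.
t* = t_{0.025, 83} = 1.98896.
Margin = t* × SE = 1.98896 × 0.294999 = 0.58674.
CI: -1.041 ± 0.58674 → (-1.628, -0.454).
With 95% confidence, each one-unit increase in soil temperature is associated with a change of between -1.628 and -0.454 µmol m⁻² s⁻¹ in CO₂ flux.

(-1.628, -0.454)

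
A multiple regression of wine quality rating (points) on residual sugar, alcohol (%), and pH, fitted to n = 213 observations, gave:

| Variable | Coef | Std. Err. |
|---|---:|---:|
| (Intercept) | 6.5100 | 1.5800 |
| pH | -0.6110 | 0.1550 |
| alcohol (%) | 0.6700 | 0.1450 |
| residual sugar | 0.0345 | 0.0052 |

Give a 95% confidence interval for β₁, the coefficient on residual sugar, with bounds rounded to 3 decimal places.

Read off: b = 0.0345, SE = 0.0052 for residual sugar.
df = n − k − 1 = 213 − 3 − 1 = 209.
t* = t_{0.025, 209} = 1.971379.
Margin = t* × SE = 1.971379 × 0.0052 = 0.01025.
CI: 0.0345 ± 0.01025 → (0.024, 0.045).

(0.024, 0.045)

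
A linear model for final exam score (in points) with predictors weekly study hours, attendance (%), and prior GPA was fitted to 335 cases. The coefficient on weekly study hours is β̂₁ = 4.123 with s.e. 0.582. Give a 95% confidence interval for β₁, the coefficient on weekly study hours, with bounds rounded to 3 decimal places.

df = n − k − 1 = 335 − 3 − 1 = 331.
t* = t_{0.025, 331} = 1.967157.
Margin = t* × SE = 1.967157 × 0.582 = 1.14489.
CI: 4.123 ± 1.14489 → (2.978, 5.268).
With 95% confidence, each one-unit increase in weekly study hours is associated with a change of between 2.978 and 5.268 points in final exam score, holding the other predictors fixed.

(2.978, 5.268)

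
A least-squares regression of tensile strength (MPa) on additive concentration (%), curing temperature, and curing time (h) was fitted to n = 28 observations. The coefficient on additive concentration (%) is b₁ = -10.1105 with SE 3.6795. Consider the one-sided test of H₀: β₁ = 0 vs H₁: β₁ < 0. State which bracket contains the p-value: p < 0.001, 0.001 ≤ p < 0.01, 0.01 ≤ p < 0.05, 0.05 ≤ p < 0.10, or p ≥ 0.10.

t = -10.1105 / 3.6795 = -2.748.
df = n − k − 1 = 28 − 3 − 1 = 24.
One-sided p = P(T_{24} < t) ≈ 0.0056.
So 0.001 ≤ p < 0.01.

0.001 ≤ p < 0.01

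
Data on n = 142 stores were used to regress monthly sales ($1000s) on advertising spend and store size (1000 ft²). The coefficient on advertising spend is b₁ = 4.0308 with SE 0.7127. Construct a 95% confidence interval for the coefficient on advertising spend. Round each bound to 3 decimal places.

df = n − k − 1 = 142 − 2 − 1 = 139.
t* = t_{0.025, 139} = 1.977178.
Margin = t* × SE = 1.977178 × 0.7127 = 1.40913.
CI: 4.0308 ± 1.40913 → (2.622, 5.440).
With 95% confidence, each one-unit increase in advertising spend is associated with a change of between 2.622 and 5.440 $1000s in monthly sales, holding the other predictors fixed.

(2.622, 5.440)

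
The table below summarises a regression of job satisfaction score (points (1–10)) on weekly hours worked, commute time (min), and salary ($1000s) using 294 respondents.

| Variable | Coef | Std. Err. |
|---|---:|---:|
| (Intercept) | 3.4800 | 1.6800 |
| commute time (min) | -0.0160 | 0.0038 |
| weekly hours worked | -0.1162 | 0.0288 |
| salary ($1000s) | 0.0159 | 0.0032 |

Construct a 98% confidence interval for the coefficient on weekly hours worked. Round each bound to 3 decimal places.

Read off: b = -0.1162, SE = 0.0288 for weekly hours worked.
df = n − k − 1 = 294 − 3 − 1 = 290.
t* = t_{0.01, 290} = 2.339275.
Margin = t* × SE = 2.339275 × 0.0288 = 0.06737.
CI: -0.1162 ± 0.06737 → (-0.184, -0.049).

(-0.184, -0.049)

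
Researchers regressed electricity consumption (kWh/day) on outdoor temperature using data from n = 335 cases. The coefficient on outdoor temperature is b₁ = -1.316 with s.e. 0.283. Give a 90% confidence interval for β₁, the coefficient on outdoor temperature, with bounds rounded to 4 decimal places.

(-1.7828, -0.8492)

df = n − 2 = 335 − 2 = 333.
t* = t_{0.05, 333} = 1.649442.
Margin = t* × SE = 1.649442 × 0.283 = 0.466792.
CI: -1.316 ± 0.466792 → (-1.7828, -0.8492).
With 90% confidence, each one-unit increase in outdoor temperature is associated with a change of between -1.7828 and -0.8492 kWh/day in electricity consumption.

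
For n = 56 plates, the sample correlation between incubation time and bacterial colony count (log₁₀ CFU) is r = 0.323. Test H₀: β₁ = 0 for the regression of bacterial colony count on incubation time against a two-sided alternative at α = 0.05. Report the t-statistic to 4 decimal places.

t = r·√(n − 2)/√(1 − r²) = 0.323·√54/√0.895671 = 2.5080.
df = n − 2 = 54.
Two-sided p ≈ 0.0152, which is < 0.05, so reject H₀.
There is evidence of a linear association between incubation time and bacterial colony count.

t = 2.5080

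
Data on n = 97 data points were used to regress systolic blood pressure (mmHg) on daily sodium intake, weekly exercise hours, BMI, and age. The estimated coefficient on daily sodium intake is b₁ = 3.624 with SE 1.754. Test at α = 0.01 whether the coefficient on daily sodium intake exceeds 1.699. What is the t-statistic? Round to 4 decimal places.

H₀: β₁ = 1.699 vs H₁: β₁ > 1.699.
t = (b₁ − β₁⁰)/SE = (3.624 − 1.699) / 1.754 = 1.0975.
df = n − k − 1 = 97 − 4 − 1 = 92.
One-sided p ≈ 0.1376, which is ≥ 0.01, so fail to reject H₀.
The data do not give significant evidence that the true slope on daily sodium intake exceeds 1.699 mmHg per unit, holding the other predictors fixed.

t = 1.0975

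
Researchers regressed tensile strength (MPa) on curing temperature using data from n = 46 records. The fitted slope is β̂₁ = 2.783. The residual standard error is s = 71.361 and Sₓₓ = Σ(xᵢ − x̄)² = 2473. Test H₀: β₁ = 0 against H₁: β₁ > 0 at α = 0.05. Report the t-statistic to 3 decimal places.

t = 1.939

SE(β̂₁) = s/√Sₓₓ = 71.361/√2473 = 1.43499.
t = 2.783 / 1.43499 = 1.939.
df = n − 2 = 44.
One-sided p ≈ 0.0294, which is < 0.05, so reject H₀.
There is evidence that the true slope on curing temperature is positive.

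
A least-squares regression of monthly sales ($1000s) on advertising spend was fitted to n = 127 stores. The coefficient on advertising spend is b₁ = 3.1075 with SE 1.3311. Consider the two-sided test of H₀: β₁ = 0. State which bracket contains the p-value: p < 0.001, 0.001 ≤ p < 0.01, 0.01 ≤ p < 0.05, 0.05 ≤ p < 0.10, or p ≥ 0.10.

0.01 ≤ p < 0.05

t = 3.1075 / 1.3311 = 2.335.
df = n − 2 = 127 − 2 = 125.
Two-sided p = 2·P(T_{125} > |t|) ≈ 0.0212.
So 0.01 ≤ p < 0.05.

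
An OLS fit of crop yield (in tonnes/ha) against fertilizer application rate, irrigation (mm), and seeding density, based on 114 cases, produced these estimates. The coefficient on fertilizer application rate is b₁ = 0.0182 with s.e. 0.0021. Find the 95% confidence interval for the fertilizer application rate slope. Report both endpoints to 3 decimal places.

(0.014, 0.022)

df = n − k − 1 = 114 − 3 − 1 = 110.
t* = t_{0.025, 110} = 1.981765.
Margin = t* × SE = 1.981765 × 0.0021 = 0.00416.
CI: 0.0182 ± 0.00416 → (0.014, 0.022).
With 95% confidence, each one-unit increase in fertilizer application rate is associated with a change of between 0.014 and 0.022 tonnes/ha in crop yield, holding the other predictors fixed.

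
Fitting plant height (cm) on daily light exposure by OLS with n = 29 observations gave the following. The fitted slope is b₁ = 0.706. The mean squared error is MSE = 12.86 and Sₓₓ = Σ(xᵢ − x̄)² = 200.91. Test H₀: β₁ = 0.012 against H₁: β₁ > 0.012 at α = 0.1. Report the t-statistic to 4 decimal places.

SE(b₁) = √(MSE/Sₓₓ) = √(12.86/200.91) = 0.253.
t = (0.706 − 0.012) / 0.253 = 2.7431.
df = n − 2 = 27.
One-sided p ≈ 0.0053, which is < 0.1, so reject H₀.
There is evidence that the true slope on daily light exposure exceeds 0.012 cm per unit.

t = 2.7431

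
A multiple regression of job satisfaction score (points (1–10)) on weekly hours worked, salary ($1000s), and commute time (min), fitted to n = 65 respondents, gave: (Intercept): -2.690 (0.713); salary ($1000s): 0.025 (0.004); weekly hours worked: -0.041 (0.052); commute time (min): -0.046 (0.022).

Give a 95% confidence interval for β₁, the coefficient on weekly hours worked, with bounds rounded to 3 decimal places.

Read off: b = -0.041, SE = 0.052 for weekly hours worked.
df = n − k − 1 = 65 − 3 − 1 = 61.
t* = t_{0.025, 61} = 1.999624.
Margin = t* × SE = 1.999624 × 0.052 = 0.10398.
CI: -0.041 ± 0.10398 → (-0.145, 0.063).

(-0.145, 0.063)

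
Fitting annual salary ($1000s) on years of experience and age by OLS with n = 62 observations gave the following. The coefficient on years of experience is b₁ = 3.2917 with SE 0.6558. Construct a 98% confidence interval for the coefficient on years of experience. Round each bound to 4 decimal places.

(1.7235, 4.8599)

df = n − k − 1 = 62 − 2 − 1 = 59.
t* = t_{0.01, 59} = 2.391229.
Margin = t* × SE = 2.391229 × 0.6558 = 1.568168.
CI: 3.2917 ± 1.568168 → (1.7235, 4.8599).
With 98% confidence, each one-unit increase in years of experience is associated with a change of between 1.7235 and 4.8599 $1000s in annual salary, holding the other predictors fixed.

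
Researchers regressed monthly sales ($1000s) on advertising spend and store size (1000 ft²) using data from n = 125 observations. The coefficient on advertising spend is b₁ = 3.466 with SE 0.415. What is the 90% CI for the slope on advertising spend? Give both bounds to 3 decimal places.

df = n − k − 1 = 125 − 2 − 1 = 122.
t* = t_{0.05, 122} = 1.657439.
Margin = t* × SE = 1.657439 × 0.415 = 0.68784.
CI: 3.466 ± 0.68784 → (2.778, 4.154).
With 90% confidence, each one-unit increase in advertising spend is associated with a change of between 2.778 and 4.154 $1000s in monthly sales, holding the other predictors fixed.

(2.778, 4.154)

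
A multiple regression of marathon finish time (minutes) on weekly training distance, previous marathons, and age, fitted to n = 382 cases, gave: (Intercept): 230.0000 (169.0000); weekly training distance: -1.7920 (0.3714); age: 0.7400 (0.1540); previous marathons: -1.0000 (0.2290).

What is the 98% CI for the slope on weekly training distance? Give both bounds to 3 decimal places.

(-2.660, -0.924)

Read off: b = -1.7920, SE = 0.3714 for weekly training distance.
df = n − k − 1 = 382 − 3 − 1 = 378.
t* = t_{0.01, 378} = 2.336253.
Margin = t* × SE = 2.336253 × 0.3714 = 0.86768.
CI: -1.7920 ± 0.86768 → (-2.660, -0.924).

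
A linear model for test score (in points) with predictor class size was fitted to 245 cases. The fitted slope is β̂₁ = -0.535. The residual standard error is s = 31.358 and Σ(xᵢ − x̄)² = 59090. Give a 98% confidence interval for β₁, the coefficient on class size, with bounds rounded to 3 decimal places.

(-0.837, -0.233)

SE(β̂₁) = s/√Sₓₓ = 31.358/√59090 = 0.129.
df = n − 2 = 243.
t* = t_{0.01, 243} = 2.341791.
Margin = t* × SE = 2.341791 × 0.129 = 0.30209.
CI: -0.535 ± 0.30209 → (-0.837, -0.233).
With 98% confidence, each one-unit increase in class size is associated with a change of between -0.837 and -0.233 points in test score.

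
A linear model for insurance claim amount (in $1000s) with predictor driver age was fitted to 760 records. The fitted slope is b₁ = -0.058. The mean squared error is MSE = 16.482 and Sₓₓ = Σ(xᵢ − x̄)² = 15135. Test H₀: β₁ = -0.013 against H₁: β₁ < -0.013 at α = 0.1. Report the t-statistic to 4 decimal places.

t = -1.3636

SE(b₁) = √(MSE/Sₓₓ) = √(16.482/15135) = 0.033.
t = (-0.058 − (-0.013)) / 0.033 = -1.3636.
df = n − 2 = 758.
One-sided p ≈ 0.0865, which is < 0.1, so reject H₀.
There is evidence that the true slope on driver age is below -0.013 $1000s per unit.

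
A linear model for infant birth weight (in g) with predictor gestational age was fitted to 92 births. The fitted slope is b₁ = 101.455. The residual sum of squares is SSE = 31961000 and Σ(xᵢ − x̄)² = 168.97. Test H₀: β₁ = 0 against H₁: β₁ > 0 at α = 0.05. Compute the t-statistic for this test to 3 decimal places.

MSE = SSE/(n − 2) = 31961000/90 = 355122.
SE(b₁) = √(MSE/Sₓₓ) = √(355122/168.97) = 45.8442.
t = 101.455 / 45.8442 = 2.213.
df = n − 2 = 90.
One-sided p ≈ 0.0147, which is < 0.05, so reject H₀.
There is evidence that the true slope on gestational age is positive.

t = 2.213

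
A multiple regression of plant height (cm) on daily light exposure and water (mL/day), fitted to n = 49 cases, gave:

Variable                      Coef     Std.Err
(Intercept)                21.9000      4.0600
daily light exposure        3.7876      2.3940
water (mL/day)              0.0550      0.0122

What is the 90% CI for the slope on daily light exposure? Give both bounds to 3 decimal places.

Read off: b = 3.7876, SE = 2.3940 for daily light exposure.
df = n − k − 1 = 49 − 2 − 1 = 46.
t* = t_{0.05, 46} = 1.67866.
Margin = t* × SE = 1.67866 × 2.3940 = 4.01871.
CI: 3.7876 ± 4.01871 → (-0.231, 7.806).

(-0.231, 7.806)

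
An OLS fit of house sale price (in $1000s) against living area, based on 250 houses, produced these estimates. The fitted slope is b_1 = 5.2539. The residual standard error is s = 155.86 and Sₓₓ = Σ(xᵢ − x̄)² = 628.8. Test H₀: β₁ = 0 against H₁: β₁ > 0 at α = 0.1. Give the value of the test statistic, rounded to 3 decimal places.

SE(b_1) = s/√Sₓₓ = 155.86/√628.8 = 6.21553.
t = 5.2539 / 6.21553 = 0.845.
df = n − 2 = 248.
One-sided p ≈ 0.1994, which is ≥ 0.1, so fail to reject H₀.
The data do not give significant evidence that the true slope on living area is positive.

t = 0.845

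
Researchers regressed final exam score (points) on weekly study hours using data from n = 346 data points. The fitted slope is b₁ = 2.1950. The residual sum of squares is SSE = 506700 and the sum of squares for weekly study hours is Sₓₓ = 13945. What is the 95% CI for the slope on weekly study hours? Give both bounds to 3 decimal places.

(1.556, 2.834)

MSE = SSE/(n − 2) = 506700/344 = 1472.97.
SE(b₁) = √(MSE/Sₓₓ) = √(1472.97/13945) = 0.325003.
df = n − 2 = 344.
t* = t_{0.025, 344} = 1.966884.
Margin = t* × SE = 1.966884 × 0.325003 = 0.63924.
CI: 2.1950 ± 0.63924 → (1.556, 2.834).
With 95% confidence, each one-unit increase in weekly study hours is associated with a change of between 1.556 and 2.834 points in final exam score.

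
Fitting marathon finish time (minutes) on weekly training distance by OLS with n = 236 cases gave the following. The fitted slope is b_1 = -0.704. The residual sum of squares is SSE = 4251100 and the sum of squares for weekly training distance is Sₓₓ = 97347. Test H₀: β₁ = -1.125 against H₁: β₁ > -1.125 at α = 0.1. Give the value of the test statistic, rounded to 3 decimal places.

t = 0.975

MSE = SSE/(n − 2) = 4251100/234 = 18167.1.
SE(b_1) = √(MSE/Sₓₓ) = √(18167.1/97347) = 0.431998.
t = (-0.704 − (-1.125)) / 0.431998 = 0.975.
df = n − 2 = 234.
One-sided p ≈ 0.1654, which is ≥ 0.1, so fail to reject H₀.
The data do not give significant evidence that the true slope on weekly training distance exceeds -1.125 minutes per unit.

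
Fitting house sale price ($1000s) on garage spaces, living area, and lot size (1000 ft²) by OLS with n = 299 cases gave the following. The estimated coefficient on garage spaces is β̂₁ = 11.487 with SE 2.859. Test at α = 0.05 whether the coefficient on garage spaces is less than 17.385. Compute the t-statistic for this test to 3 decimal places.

H₀: β₁ = 17.385 vs H₁: β₁ < 17.385.
t = (β̂₁ − β₁⁰)/SE = (11.487 − 17.385) / 2.859 = -2.063.
df = n − k − 1 = 299 − 3 − 1 = 295.
One-sided p ≈ 0.0200, which is < 0.05, so reject H₀.
There is evidence that the true slope on garage spaces is below 17.385 $1000s per unit, holding the other predictors fixed.

t = -2.063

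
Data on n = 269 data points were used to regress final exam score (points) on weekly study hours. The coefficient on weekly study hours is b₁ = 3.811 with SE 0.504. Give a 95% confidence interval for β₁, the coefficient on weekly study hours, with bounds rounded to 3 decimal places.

df = n − 2 = 269 − 2 = 267.
t* = t_{0.025, 267} = 1.968889.
Margin = t* × SE = 1.968889 × 0.504 = 0.99232.
CI: 3.811 ± 0.99232 → (2.819, 4.803).
With 95% confidence, each one-unit increase in weekly study hours is associated with a change of between 2.819 and 4.803 points in final exam score.

(2.819, 4.803)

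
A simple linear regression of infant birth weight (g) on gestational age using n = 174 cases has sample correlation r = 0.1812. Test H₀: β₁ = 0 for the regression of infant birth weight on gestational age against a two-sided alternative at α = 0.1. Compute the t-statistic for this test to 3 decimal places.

t = 2.416

t = r·√(n − 2)/√(1 − r²) = 0.1812·√172/√0.967167 = 2.416.
df = n − 2 = 172.
Two-sided p ≈ 0.0167, which is < 0.1, so reject H₀.
There is evidence of a linear association between gestational age and infant birth weight.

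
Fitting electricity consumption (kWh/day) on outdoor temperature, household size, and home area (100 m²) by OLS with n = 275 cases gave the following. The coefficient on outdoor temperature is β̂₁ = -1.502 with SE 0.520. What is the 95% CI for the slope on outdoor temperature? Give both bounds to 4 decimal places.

(-2.5258, -0.4782)

df = n − k − 1 = 275 − 3 − 1 = 271.
t* = t_{0.025, 271} = 1.968756.
Margin = t* × SE = 1.968756 × 0.520 = 1.023753.
CI: -1.502 ± 1.023753 → (-2.5258, -0.4782).
With 95% confidence, each one-unit increase in outdoor temperature is associated with a change of between -2.5258 and -0.4782 kWh/day in electricity consumption, holding the other predictors fixed.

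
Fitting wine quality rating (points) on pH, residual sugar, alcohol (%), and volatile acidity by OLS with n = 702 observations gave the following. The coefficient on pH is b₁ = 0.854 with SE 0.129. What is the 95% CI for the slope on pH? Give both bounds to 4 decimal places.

(0.6007, 1.1073)

df = n − k − 1 = 702 − 4 − 1 = 697.
t* = t_{0.025, 697} = 1.963373.
Margin = t* × SE = 1.963373 × 0.129 = 0.253275.
CI: 0.854 ± 0.253275 → (0.6007, 1.1073).
With 95% confidence, each one-unit increase in pH is associated with a change of between 0.6007 and 1.1073 points in wine quality rating, holding the other predictors fixed.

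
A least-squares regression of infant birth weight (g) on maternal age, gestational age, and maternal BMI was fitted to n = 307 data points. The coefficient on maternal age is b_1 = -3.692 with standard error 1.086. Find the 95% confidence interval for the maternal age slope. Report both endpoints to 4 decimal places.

(-5.8291, -1.5549)

df = n − k − 1 = 307 − 3 − 1 = 303.
t* = t_{0.025, 303} = 1.967824.
Margin = t* × SE = 1.967824 × 1.086 = 2.137057.
CI: -3.692 ± 2.137057 → (-5.8291, -1.5549).
With 95% confidence, each one-unit increase in maternal age is associated with a change of between -5.8291 and -1.5549 g in infant birth weight, holding the other predictors fixed.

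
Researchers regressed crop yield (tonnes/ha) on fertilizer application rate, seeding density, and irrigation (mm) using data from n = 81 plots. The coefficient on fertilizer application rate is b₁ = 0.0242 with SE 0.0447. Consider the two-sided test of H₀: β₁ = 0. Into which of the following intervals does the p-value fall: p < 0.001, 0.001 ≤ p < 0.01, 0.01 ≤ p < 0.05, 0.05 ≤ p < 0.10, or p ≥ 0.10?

t = 0.0242 / 0.0447 = 0.541.
df = n − k − 1 = 81 − 3 − 1 = 77.
Two-sided p = 2·P(T_{77} > |t|) ≈ 0.5898.
So p ≥ 0.10.

p ≥ 0.10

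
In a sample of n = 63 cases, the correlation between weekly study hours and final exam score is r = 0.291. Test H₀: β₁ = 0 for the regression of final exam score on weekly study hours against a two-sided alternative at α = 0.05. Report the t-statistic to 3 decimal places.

t = 2.376

t = r·√(n − 2)/√(1 − r²) = 0.291·√61/√0.915319 = 2.376.
df = n − 2 = 61.
Two-sided p ≈ 0.0207, which is < 0.05, so reject H₀.
There is evidence of a linear association between weekly study hours and final exam score.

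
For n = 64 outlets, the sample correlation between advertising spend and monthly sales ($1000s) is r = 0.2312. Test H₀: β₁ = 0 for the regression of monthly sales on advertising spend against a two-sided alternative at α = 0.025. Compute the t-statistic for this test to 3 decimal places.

t = 1.871

t = r·√(n − 2)/√(1 − r²) = 0.2312·√62/√0.946547 = 1.871.
df = n − 2 = 62.
Two-sided p ≈ 0.0660, which is ≥ 0.025, so fail to reject H₀.
The data do not give significant evidence of a linear association between advertising spend and monthly sales.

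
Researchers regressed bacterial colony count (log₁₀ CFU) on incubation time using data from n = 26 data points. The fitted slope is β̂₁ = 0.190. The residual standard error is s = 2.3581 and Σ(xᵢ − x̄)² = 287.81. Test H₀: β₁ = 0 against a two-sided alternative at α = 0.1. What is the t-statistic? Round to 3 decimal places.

t = 1.367

SE(β̂₁) = s/√Sₓₓ = 2.3581/√287.81 = 0.138998.
t = 0.190 / 0.138998 = 1.367.
df = n − 2 = 24.
Two-sided p ≈ 0.1843, which is ≥ 0.1, so fail to reject H₀.
The data do not give significant evidence of an association between incubation time and bacterial colony count.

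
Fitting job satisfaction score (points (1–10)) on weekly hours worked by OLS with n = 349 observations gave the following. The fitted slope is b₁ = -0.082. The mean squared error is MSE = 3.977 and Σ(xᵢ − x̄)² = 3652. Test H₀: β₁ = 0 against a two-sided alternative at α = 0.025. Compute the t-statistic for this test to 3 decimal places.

t = -2.485

SE(b₁) = √(MSE/Sₓₓ) = √(3.977/3652) = 0.0329999.
t = -0.082 / 0.0329999 = -2.485.
df = n − 2 = 347.
Two-sided p ≈ 0.0134, which is < 0.025, so reject H₀.
There is evidence that weekly hours worked is associated with job satisfaction score.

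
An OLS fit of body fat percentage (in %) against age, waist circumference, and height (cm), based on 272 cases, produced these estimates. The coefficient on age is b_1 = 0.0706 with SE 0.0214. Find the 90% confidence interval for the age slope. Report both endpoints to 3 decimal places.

(0.035, 0.106)

df = n − k − 1 = 272 − 3 − 1 = 268.
t* = t_{0.05, 268} = 1.650559.
Margin = t* × SE = 1.650559 × 0.0214 = 0.03532.
CI: 0.0706 ± 0.03532 → (0.035, 0.106).
With 90% confidence, each one-unit increase in age is associated with a change of between 0.035 and 0.106 % in body fat percentage, holding the other predictors fixed.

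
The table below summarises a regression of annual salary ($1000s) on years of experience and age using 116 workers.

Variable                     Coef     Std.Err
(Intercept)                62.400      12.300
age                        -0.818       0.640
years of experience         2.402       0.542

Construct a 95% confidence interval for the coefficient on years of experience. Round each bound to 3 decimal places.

Read off: b = 2.402, SE = 0.542 for years of experience.
df = n − k − 1 = 116 − 2 − 1 = 113.
t* = t_{0.025, 113} = 1.98118.
Margin = t* × SE = 1.98118 × 0.542 = 1.07380.
CI: 2.402 ± 1.07380 → (1.328, 3.476).

(1.328, 3.476)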